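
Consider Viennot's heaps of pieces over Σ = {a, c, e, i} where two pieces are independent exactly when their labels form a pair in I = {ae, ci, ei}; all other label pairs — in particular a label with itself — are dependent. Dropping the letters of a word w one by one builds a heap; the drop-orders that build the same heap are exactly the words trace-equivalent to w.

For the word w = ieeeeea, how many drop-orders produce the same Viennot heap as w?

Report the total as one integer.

piece 0:i — minimal
piece 1:e — minimal
piece 2:e rests on {1:e}
piece 3:e rests on {2:e}
piece 4:e rests on {3:e}
piece 5:e rests on {4:e}
piece 6:a rests on {0:i}
minimal pieces: {0:i, 1:e}
ways to finish when only these pieces remain (= sum over removing one remaining piece with nothing left below it):
  1 left: {5}→1  {6}→1
  2 left: {0,6}→1  {4,5}→1  {5,6}→2
  3 left: {0,5,6}→3  {3,4,5}→1  {4,5,6}→3
  4 left: {0,4,5,6}→6  {2,3,4,5}→1  {3,4,5,6}→4
  5 left: {0,3,4,5,6}→10  {1,2,3,4,5}→1  {2,3,4,5,6}→5
  placing 0:i first → 6 extensions
  placing 1:e first → 15 extensions
total linear extensions = 21

21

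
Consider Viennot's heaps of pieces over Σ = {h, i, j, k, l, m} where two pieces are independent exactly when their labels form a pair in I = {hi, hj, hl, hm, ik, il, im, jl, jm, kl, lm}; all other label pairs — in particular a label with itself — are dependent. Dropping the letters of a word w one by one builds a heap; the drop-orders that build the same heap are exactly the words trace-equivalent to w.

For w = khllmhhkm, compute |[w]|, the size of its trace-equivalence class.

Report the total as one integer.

144

drop 0:k onto floor
drop 1:h onto {0:k}
drop 2:l onto floor
drop 3:l onto {2:l}
drop 4:m onto {0:k}
drop 5:h onto {1:h}
drop 6:h onto {5:h}
drop 7:k onto {4:m, 6:h}
drop 8:m onto {7:k}
ground layer = {0:k, 2:l}
drop-orders for the pieces not yet dropped (sum over which currently-grounded one goes next):
  1 to go: {3} 1  {8} 1
  2 to go: {2,3} 1  {3,8} 2  {7,8} 1
  3 to go: {2,3,8} 3  {3,7,8} 3  {4,7,8} 1  {6,7,8} 1
  4 to go: {2,3,7,8} 6  {3,4,7,8} 4  {3,6,7,8} 4  {4,6,7,8} 2  {5,6,7,8} 1
  5 to go: {1,5,6,7,8} 1  {2,3,4,7,8} 10  {2,3,6,7,8} 10  {3,4,6,7,8} 10  {3,5,6,7,8} 5  {4,5,6,7,8} 3
  6 to go: {1,3,5,6,7,8} 6  {1,4,5,6,7,8} 4  {2,3,4,6,7,8} 30  {2,3,5,6,7,8} 15  {3,4,5,6,7,8} 18
  7 to go: {0,1,4,5,6,7,8} 4  {1,2,3,5,6,7,8} 21  {1,3,4,5,6,7,8} 28  {2,3,4,5,6,7,8} 63
  if 0:k drops first: 112 orders
  if 2:l drops first: 32 orders
heap linearizations: 144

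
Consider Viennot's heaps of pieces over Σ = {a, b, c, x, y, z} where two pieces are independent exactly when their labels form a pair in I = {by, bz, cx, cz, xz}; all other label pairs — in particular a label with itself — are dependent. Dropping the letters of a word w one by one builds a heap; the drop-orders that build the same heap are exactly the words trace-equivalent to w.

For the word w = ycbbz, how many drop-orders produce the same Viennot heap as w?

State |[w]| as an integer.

4

0(y) covers ∅
1(c) covers 0:y
2(b) covers 1:c
3(b) covers 2:b
4(z) covers 0:y
floor of heap: 0:y
completions by unplaced set U, small U first (add the entries for U minus each lowest piece of U):
  |U|=1: {3}:1  {4}:1
  |U|=2: {2,3}:1  {3,4}:2
  |U|=3: {1,2,3}:1  {2,3,4}:3
  start at 0(y): 4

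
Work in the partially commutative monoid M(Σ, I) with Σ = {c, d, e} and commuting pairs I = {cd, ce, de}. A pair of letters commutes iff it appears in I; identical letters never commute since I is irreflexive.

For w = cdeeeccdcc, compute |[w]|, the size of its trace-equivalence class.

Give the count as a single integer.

piece 0:c — minimal
piece 1:d — minimal
piece 2:e — minimal
piece 3:e rests on {2:e}
piece 4:e rests on {3:e}
piece 5:c rests on {0:c}
piece 6:c rests on {5:c}
piece 7:d rests on {1:d}
piece 8:c rests on {6:c}
piece 9:c rests on {8:c}
minimal pieces: {0:c, 1:d, 2:e}
ways to finish when only these pieces remain (= sum over removing one remaining piece with nothing left below it):
  1 left: {4}→1  {7}→1  {9}→1
  2 left: {1,7}→1  {3,4}→1  {4,7}→2  {4,9}→2  {7,9}→2  {8,9}→1
  3 left: {1,4,7}→3  {1,7,9}→3  {2,3,4}→1  {3,4,7}→3  {3,4,9}→3  {4,7,9}→6  {4,8,9}→3  {6,8,9}→1  {7,8,9}→3
  4 left: {1,3,4,7}→6  {1,4,7,9}→12  {1,7,8,9}→6  {2,3,4,7}→4  {2,3,4,9}→4  {3,4,7,9}→12  {3,4,8,9}→6  {4,6,8,9}→4  {4,7,8,9}→12  {5,6,8,9}→1  {6,7,8,9}→4
  5 left: {0,5,6,8,9}→1  {1,2,3,4,7}→10  {1,3,4,7,9}→30  {1,4,7,8,9}→30  {1,6,7,8,9}→10  {2,3,4,7,9}→20  {2,3,4,8,9}→10  {3,4,6,8,9}→10  {3,4,7,8,9}→30  {4,5,6,8,9}→5  {4,6,7,8,9}→20  {5,6,7,8,9}→5
  6 left: {0,4,5,6,8,9}→6  {0,5,6,7,8,9}→6  {1,2,3,4,7,9}→60  {1,3,4,7,8,9}→90  {1,4,6,7,8,9}→60  {1,5,6,7,8,9}→15  {2,3,4,6,8,9}→20  {2,3,4,7,8,9}→60  {3,4,5,6,8,9}→15  {3,4,6,7,8,9}→60  {4,5,6,7,8,9}→30
  7 left: {0,1,5,6,7,8,9}→21  {0,3,4,5,6,8,9}→21  {0,4,5,6,7,8,9}→42  {1,2,3,4,7,8,9}→210  {1,3,4,6,7,8,9}→210  {1,4,5,6,7,8,9}→105  {2,3,4,5,6,8,9}→35  {2,3,4,6,7,8,9}→140  {3,4,5,6,7,8,9}→105
  8 left: {0,1,4,5,6,7,8,9}→168  {0,2,3,4,5,6,8,9}→56  {0,3,4,5,6,7,8,9}→168  {1,2,3,4,6,7,8,9}→560  {1,3,4,5,6,7,8,9}→420  {2,3,4,5,6,7,8,9}→280
  placing 0:c first → 1260 extensions
  placing 1:d first → 504 extensions
  placing 2:e first → 756 extensions
total linear extensions = 2520

2520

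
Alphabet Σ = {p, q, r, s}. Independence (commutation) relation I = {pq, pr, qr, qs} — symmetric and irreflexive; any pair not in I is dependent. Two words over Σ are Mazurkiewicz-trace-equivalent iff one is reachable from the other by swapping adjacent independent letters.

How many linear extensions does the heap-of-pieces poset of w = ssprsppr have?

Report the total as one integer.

6

#0=s has no predecessor
#1=s depends on [0:s]
#2=p depends on [1:s]
#3=r depends on [1:s]
#4=s depends on [2:p, 3:r]
#5=p depends on [4:s]
#6=p depends on [5:p]
#7=r depends on [4:s]
sources: [0:s]
N(rest) = Σ N(rest − s) over sources s of rest; N(one piece) = 1:
  size 1 → [6]=1  [7]=1
  size 2 → [5,6]=1  [6,7]=2
  size 3 → [5,6,7]=3
  size 4 → [4,5,6,7]=3
  size 5 → [2,4,5,6,7]=3  [3,4,5,6,7]=3
  size 6 → [2,3,4,5,6,7]=6
  first=0(s) contributes 6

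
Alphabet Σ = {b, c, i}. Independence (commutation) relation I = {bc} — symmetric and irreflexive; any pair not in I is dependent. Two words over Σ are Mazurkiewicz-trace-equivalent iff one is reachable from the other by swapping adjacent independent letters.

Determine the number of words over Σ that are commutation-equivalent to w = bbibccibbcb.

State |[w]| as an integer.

12

0(b) covers ∅
1(b) covers 0:b
2(i) covers 1:b
3(b) covers 2:i
4(c) covers 2:i
5(c) covers 4:c
6(i) covers 3:b, 5:c
7(b) covers 6:i
8(b) covers 7:b
9(c) covers 6:i
10(b) covers 8:b
floor of heap: 0:b
completions by unplaced set U, small U first (add the entries for U minus each lowest piece of U):
  |U|=1: {9}:1  {10}:1
  |U|=2: {8,10}:1  {9,10}:2
  |U|=3: {7,8,10}:1  {8,9,10}:3
  |U|=4: {7,8,9,10}:4
  |U|=5: {6,7,8,9,10}:4
  |U|=6: {3,6,7,8,9,10}:4  {5,6,7,8,9,10}:4
  |U|=7: {3,5,6,7,8,9,10}:8  {4,5,6,7,8,9,10}:4
  |U|=8: {3,4,5,6,7,8,9,10}:12
  |U|=9: {2,3,4,5,6,7,8,9,10}:12
  start at 0(b): 12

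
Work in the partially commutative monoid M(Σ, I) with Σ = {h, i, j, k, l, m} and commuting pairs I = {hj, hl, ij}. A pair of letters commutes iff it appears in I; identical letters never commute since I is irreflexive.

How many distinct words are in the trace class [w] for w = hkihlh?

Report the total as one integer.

3

#0=h has no predecessor
#1=k depends on [0:h]
#2=i depends on [1:k]
#3=h depends on [2:i]
#4=l depends on [2:i]
#5=h depends on [3:h]
sources: [0:h]
N(rest) = Σ N(rest − s) over sources s of rest; N(one piece) = 1:
  size 1 → [4]=1  [5]=1
  size 2 → [3,5]=1  [4,5]=2
  size 3 → [3,4,5]=3
  size 4 → [2,3,4,5]=3
  first=0(h) contributes 3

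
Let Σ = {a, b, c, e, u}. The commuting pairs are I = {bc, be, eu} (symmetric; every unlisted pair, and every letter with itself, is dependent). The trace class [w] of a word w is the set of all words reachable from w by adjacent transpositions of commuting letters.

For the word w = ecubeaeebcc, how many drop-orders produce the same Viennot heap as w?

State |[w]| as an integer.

15

drop 0:e onto floor
drop 1:c onto {0:e}
drop 2:u onto {1:c}
drop 3:b onto {2:u}
drop 4:e onto {1:c}
drop 5:a onto {3:b, 4:e}
drop 6:e onto {5:a}
drop 7:e onto {6:e}
drop 8:b onto {5:a}
drop 9:c onto {7:e}
drop 10:c onto {9:c}
ground layer = {0:e}
drop-orders for the pieces not yet dropped (sum over which currently-grounded one goes next):
  1 to go: {8} 1  {10} 1
  2 to go: {8,10} 2  {9,10} 1
  3 to go: {7,9,10} 1  {8,9,10} 3
  4 to go: {6,7,9,10} 1  {7,8,9,10} 4
  5 to go: {6,7,8,9,10} 5
  6 to go: {5,6,7,8,9,10} 5
  7 to go: {3,5,6,7,8,9,10} 5  {4,5,6,7,8,9,10} 5
  8 to go: {2,3,5,6,7,8,9,10} 5  {3,4,5,6,7,8,9,10} 10
  9 to go: {2,3,4,5,6,7,8,9,10} 15
  if 0:e drops first: 15 orders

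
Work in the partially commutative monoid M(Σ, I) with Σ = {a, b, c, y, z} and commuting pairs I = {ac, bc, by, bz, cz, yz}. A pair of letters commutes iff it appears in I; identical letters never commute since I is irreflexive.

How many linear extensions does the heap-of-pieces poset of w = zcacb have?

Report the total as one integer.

10

0(z) covers ∅
1(c) covers ∅
2(a) covers 0:z
3(c) covers 1:c
4(b) covers 2:a
floor of heap: 0:z, 1:c
completions by unplaced set U, small U first (add the entries for U minus each lowest piece of U):
  |U|=1: {3}:1  {4}:1
  |U|=2: {1,3}:1  {2,4}:1  {3,4}:2
  |U|=3: {0,2,4}:1  {1,3,4}:3  {2,3,4}:3
  start at 0(z): 6
  start at 1(c): 4
sum over floor = 10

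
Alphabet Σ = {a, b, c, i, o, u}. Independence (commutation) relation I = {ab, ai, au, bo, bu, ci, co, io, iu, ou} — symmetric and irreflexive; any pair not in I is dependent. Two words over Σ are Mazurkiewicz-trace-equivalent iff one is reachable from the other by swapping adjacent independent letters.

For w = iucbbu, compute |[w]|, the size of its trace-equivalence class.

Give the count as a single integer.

10

piece 0:i — minimal
piece 1:u — minimal
piece 2:c rests on {1:u}
piece 3:b rests on {0:i, 2:c}
piece 4:b rests on {3:b}
piece 5:u rests on {2:c}
minimal pieces: {0:i, 1:u}
ways to finish when only these pieces remain (= sum over removing one remaining piece with nothing left below it):
  1 left: {4}→1  {5}→1
  2 left: {3,4}→1  {4,5}→2
  3 left: {0,3,4}→1  {3,4,5}→3
  4 left: {0,3,4,5}→4  {2,3,4,5}→3
  placing 0:i first → 3 extensions
  placing 1:u first → 7 extensions
total linear extensions = 10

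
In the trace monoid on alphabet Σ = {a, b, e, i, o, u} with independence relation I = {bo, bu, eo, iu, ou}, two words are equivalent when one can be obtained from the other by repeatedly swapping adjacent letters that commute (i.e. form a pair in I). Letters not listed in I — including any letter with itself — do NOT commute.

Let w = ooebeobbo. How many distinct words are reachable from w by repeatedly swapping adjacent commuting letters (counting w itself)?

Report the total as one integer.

126

0(o) covers ∅
1(o) covers 0:o
2(e) covers ∅
3(b) covers 2:e
4(e) covers 3:b
5(o) covers 1:o
6(b) covers 4:e
7(b) covers 6:b
8(o) covers 5:o
floor of heap: 0:o, 2:e
completions by unplaced set U, small U first (add the entries for U minus each lowest piece of U):
  |U|=1: {7}:1  {8}:1
  |U|=2: {5,8}:1  {6,7}:1  {7,8}:2
  |U|=3: {1,5,8}:1  {4,6,7}:1  {5,7,8}:3  {6,7,8}:3
  |U|=4: {0,1,5,8}:1  {1,5,7,8}:4  {3,4,6,7}:1  {4,6,7,8}:4  {5,6,7,8}:6
  |U|=5: {0,1,5,7,8}:5  {1,5,6,7,8}:10  {2,3,4,6,7}:1  {3,4,6,7,8}:5  {4,5,6,7,8}:10
  |U|=6: {0,1,5,6,7,8}:15  {1,4,5,6,7,8}:20  {2,3,4,6,7,8}:6  {3,4,5,6,7,8}:15
  |U|=7: {0,1,4,5,6,7,8}:35  {1,3,4,5,6,7,8}:35  {2,3,4,5,6,7,8}:21
  start at 0(o): 56
  start at 2(e): 70
sum over floor = 126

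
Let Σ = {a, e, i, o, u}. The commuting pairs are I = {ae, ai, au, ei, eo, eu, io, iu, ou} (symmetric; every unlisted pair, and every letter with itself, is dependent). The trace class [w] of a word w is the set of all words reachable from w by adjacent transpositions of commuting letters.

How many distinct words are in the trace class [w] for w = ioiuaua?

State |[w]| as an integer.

210

drop 0:i onto floor
drop 1:o onto floor
drop 2:i onto {0:i}
drop 3:u onto floor
drop 4:a onto {1:o}
drop 5:u onto {3:u}
drop 6:a onto {4:a}
ground layer = {0:i, 1:o, 3:u}
drop-orders for the pieces not yet dropped (sum over which currently-grounded one goes next):
  1 to go: {2} 1  {5} 1  {6} 1
  2 to go: {0,2} 1  {2,5} 2  {2,6} 2  {3,5} 1  {4,6} 1  {5,6} 2
  3 to go: {0,2,5} 3  {0,2,6} 3  {1,4,6} 1  {2,3,5} 3  {2,4,6} 3  {2,5,6} 6  {3,5,6} 3  {4,5,6} 3
  4 to go: {0,2,3,5} 6  {0,2,4,6} 6  {0,2,5,6} 12  {1,2,4,6} 4  {1,4,5,6} 4  {2,3,5,6} 12  {2,4,5,6} 12  {3,4,5,6} 6
  5 to go: {0,1,2,4,6} 10  {0,2,3,5,6} 30  {0,2,4,5,6} 30  {1,2,4,5,6} 20  {1,3,4,5,6} 10  {2,3,4,5,6} 30
  if 0:i drops first: 60 orders
  if 1:o drops first: 90 orders
  if 3:u drops first: 60 orders
heap linearizations: 210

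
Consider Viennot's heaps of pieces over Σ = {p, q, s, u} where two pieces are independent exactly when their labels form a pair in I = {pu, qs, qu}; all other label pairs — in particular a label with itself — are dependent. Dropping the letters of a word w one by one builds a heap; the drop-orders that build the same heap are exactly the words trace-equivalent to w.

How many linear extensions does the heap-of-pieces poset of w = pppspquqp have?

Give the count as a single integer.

0(p) covers ∅
1(p) covers 0:p
2(p) covers 1:p
3(s) covers 2:p
4(p) covers 3:s
5(q) covers 4:p
6(u) covers 3:s
7(q) covers 5:q
8(p) covers 7:q
floor of heap: 0:p
completions by unplaced set U, small U first (add the entries for U minus each lowest piece of U):
  |U|=1: {6}:1  {8}:1
  |U|=2: {6,8}:2  {7,8}:1
  |U|=3: {5,7,8}:1  {6,7,8}:3
  |U|=4: {4,5,7,8}:1  {5,6,7,8}:4
  |U|=5: {4,5,6,7,8}:5
  |U|=6: {3,4,5,6,7,8}:5
  |U|=7: {2,3,4,5,6,7,8}:5
  start at 0(p): 5

5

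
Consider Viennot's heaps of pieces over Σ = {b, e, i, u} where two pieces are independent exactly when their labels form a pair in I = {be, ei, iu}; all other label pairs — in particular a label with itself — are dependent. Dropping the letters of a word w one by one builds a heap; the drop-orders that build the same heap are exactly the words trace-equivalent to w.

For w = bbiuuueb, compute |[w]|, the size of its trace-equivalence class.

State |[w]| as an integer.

drop 0:b onto floor
drop 1:b onto {0:b}
drop 2:i onto {1:b}
drop 3:u onto {1:b}
drop 4:u onto {3:u}
drop 5:u onto {4:u}
drop 6:e onto {5:u}
drop 7:b onto {2:i, 5:u}
ground layer = {0:b}
drop-orders for the pieces not yet dropped (sum over which currently-grounded one goes next):
  1 to go: {6} 1  {7} 1
  2 to go: {2,7} 1  {6,7} 2
  3 to go: {2,6,7} 3  {5,6,7} 2
  4 to go: {2,5,6,7} 5  {4,5,6,7} 2
  5 to go: {2,4,5,6,7} 7  {3,4,5,6,7} 2
  6 to go: {2,3,4,5,6,7} 9
  if 0:b drops first: 9 orders

9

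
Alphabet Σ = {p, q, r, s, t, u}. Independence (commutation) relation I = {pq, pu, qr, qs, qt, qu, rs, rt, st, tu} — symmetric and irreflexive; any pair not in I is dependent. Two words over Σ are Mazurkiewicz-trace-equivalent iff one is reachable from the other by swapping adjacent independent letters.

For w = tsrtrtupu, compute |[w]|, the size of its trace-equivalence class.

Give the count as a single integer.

0(t) covers ∅
1(s) covers ∅
2(r) covers ∅
3(t) covers 0:t
4(r) covers 2:r
5(t) covers 3:t
6(u) covers 1:s, 4:r
7(p) covers 1:s, 4:r, 5:t
8(u) covers 6:u
floor of heap: 0:t, 1:s, 2:r
completions by unplaced set U, small U first (add the entries for U minus each lowest piece of U):
  |U|=1: {7}:1  {8}:1
  |U|=2: {5,7}:1  {6,8}:1  {7,8}:2
  |U|=3: {3,5,7}:1  {5,7,8}:3  {6,7,8}:3
  |U|=4: {0,3,5,7}:1  {1,6,7,8}:3  {3,5,7,8}:4  {4,6,7,8}:3  {5,6,7,8}:6
  |U|=5: {0,3,5,7,8}:5  {1,4,6,7,8}:6  {1,5,6,7,8}:9  {2,4,6,7,8}:3  {3,5,6,7,8}:10  {4,5,6,7,8}:9
  |U|=6: {0,3,5,6,7,8}:15  {1,2,4,6,7,8}:9  {1,3,5,6,7,8}:19  {1,4,5,6,7,8}:24  {2,4,5,6,7,8}:12  {3,4,5,6,7,8}:19
  |U|=7: {0,1,3,5,6,7,8}:34  {0,3,4,5,6,7,8}:34  {1,2,4,5,6,7,8}:45  {1,3,4,5,6,7,8}:62  {2,3,4,5,6,7,8}:31
  start at 0(t): 138
  start at 1(s): 65
  start at 2(r): 130
sum over floor = 333

333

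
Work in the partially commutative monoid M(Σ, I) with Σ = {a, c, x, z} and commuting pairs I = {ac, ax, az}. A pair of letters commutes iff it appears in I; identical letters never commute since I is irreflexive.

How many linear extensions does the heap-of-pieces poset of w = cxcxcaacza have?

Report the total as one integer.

120

0(c) covers ∅
1(x) covers 0:c
2(c) covers 1:x
3(x) covers 2:c
4(c) covers 3:x
5(a) covers ∅
6(a) covers 5:a
7(c) covers 4:c
8(z) covers 7:c
9(a) covers 6:a
floor of heap: 0:c, 5:a
completions by unplaced set U, small U first (add the entries for U minus each lowest piece of U):
  |U|=1: {8}:1  {9}:1
  |U|=2: {6,9}:1  {7,8}:1  {8,9}:2
  |U|=3: {4,7,8}:1  {5,6,9}:1  {6,8,9}:3  {7,8,9}:3
  |U|=4: {3,4,7,8}:1  {4,7,8,9}:4  {5,6,8,9}:4  {6,7,8,9}:6
  |U|=5: {2,3,4,7,8}:1  {3,4,7,8,9}:5  {4,6,7,8,9}:10  {5,6,7,8,9}:10
  |U|=6: {1,2,3,4,7,8}:1  {2,3,4,7,8,9}:6  {3,4,6,7,8,9}:15  {4,5,6,7,8,9}:20
  |U|=7: {0,1,2,3,4,7,8}:1  {1,2,3,4,7,8,9}:7  {2,3,4,6,7,8,9}:21  {3,4,5,6,7,8,9}:35
  |U|=8: {0,1,2,3,4,7,8,9}:8  {1,2,3,4,6,7,8,9}:28  {2,3,4,5,6,7,8,9}:56
  start at 0(c): 84
  start at 5(a): 36
sum over floor = 120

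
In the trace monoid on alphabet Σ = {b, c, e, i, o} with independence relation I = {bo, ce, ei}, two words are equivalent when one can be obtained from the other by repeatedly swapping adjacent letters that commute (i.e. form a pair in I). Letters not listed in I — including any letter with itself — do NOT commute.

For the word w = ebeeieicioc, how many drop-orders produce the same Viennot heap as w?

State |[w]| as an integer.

35

0(e) covers ∅
1(b) covers 0:e
2(e) covers 1:b
3(e) covers 2:e
4(i) covers 1:b
5(e) covers 3:e
6(i) covers 4:i
7(c) covers 6:i
8(i) covers 7:c
9(o) covers 5:e, 8:i
10(c) covers 9:o
floor of heap: 0:e
completions by unplaced set U, small U first (add the entries for U minus each lowest piece of U):
  |U|=1: {10}:1
  |U|=2: {9,10}:1
  |U|=3: {5,9,10}:1  {8,9,10}:1
  |U|=4: {3,5,9,10}:1  {5,8,9,10}:2  {7,8,9,10}:1
  |U|=5: {2,3,5,9,10}:1  {3,5,8,9,10}:3  {5,7,8,9,10}:3  {6,7,8,9,10}:1
  |U|=6: {2,3,5,8,9,10}:4  {3,5,7,8,9,10}:6  {4,6,7,8,9,10}:1  {5,6,7,8,9,10}:4
  |U|=7: {2,3,5,7,8,9,10}:10  {3,5,6,7,8,9,10}:10  {4,5,6,7,8,9,10}:5
  |U|=8: {2,3,5,6,7,8,9,10}:20  {3,4,5,6,7,8,9,10}:15
  |U|=9: {2,3,4,5,6,7,8,9,10}:35
  start at 0(e): 35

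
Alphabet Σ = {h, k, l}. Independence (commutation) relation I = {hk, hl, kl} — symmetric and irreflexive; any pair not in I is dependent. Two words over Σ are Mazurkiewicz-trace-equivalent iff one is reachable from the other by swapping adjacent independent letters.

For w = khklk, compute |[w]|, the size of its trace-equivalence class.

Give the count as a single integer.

20

#0=k has no predecessor
#1=h has no predecessor
#2=k depends on [0:k]
#3=l has no predecessor
#4=k depends on [2:k]
sources: [0:k, 1:h, 3:l]
N(rest) = Σ N(rest − s) over sources s of rest; N(one piece) = 1:
  size 1 → [1]=1  [3]=1  [4]=1
  size 2 → [1,3]=2  [1,4]=2  [2,4]=1  [3,4]=2
  size 3 → [0,2,4]=1  [1,2,4]=3  [1,3,4]=6  [2,3,4]=3
  first=0(k) contributes 12
  first=1(h) contributes 4
  first=3(l) contributes 4
|[w]| = 20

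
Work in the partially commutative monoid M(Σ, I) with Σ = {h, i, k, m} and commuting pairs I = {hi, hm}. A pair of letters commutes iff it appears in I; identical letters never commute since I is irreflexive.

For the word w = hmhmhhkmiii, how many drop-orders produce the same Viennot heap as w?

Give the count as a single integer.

0(h) covers ∅
1(m) covers ∅
2(h) covers 0:h
3(m) covers 1:m
4(h) covers 2:h
5(h) covers 4:h
6(k) covers 3:m, 5:h
7(m) covers 6:k
8(i) covers 7:m
9(i) covers 8:i
10(i) covers 9:i
floor of heap: 0:h, 1:m
completions by unplaced set U, small U first (add the entries for U minus each lowest piece of U):
  |U|=1: {10}:1
  |U|=2: {9,10}:1
  |U|=3: {8,9,10}:1
  |U|=4: {7,8,9,10}:1
  |U|=5: {6,7,8,9,10}:1
  |U|=6: {3,6,7,8,9,10}:1  {5,6,7,8,9,10}:1
  |U|=7: {1,3,6,7,8,9,10}:1  {3,5,6,7,8,9,10}:2  {4,5,6,7,8,9,10}:1
  |U|=8: {1,3,5,6,7,8,9,10}:3  {2,4,5,6,7,8,9,10}:1  {3,4,5,6,7,8,9,10}:3
  |U|=9: {0,2,4,5,6,7,8,9,10}:1  {1,3,4,5,6,7,8,9,10}:6  {2,3,4,5,6,7,8,9,10}:4
  start at 0(h): 10
  start at 1(m): 5
sum over floor = 15

15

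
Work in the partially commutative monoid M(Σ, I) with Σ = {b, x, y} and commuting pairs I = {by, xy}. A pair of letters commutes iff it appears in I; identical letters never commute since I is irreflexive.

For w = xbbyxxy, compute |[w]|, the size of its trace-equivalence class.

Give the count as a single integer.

21

piece 0:x — minimal
piece 1:b rests on {0:x}
piece 2:b rests on {1:b}
piece 3:y — minimal
piece 4:x rests on {2:b}
piece 5:x rests on {4:x}
piece 6:y rests on {3:y}
minimal pieces: {0:x, 3:y}
ways to finish when only these pieces remain (= sum over removing one remaining piece with nothing left below it):
  1 left: {5}→1  {6}→1
  2 left: {3,6}→1  {4,5}→1  {5,6}→2
  3 left: {2,4,5}→1  {3,5,6}→3  {4,5,6}→3
  4 left: {1,2,4,5}→1  {2,4,5,6}→4  {3,4,5,6}→6
  5 left: {0,1,2,4,5}→1  {1,2,4,5,6}→5  {2,3,4,5,6}→10
  placing 0:x first → 15 extensions
  placing 3:y first → 6 extensions
total linear extensions = 21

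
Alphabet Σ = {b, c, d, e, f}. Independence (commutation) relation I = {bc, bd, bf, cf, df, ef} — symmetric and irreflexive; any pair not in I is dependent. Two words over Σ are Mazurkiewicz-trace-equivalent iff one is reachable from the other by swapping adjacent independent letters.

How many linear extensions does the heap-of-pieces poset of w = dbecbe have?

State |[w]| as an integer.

4

0(d) covers ∅
1(b) covers ∅
2(e) covers 0:d, 1:b
3(c) covers 2:e
4(b) covers 2:e
5(e) covers 3:c, 4:b
floor of heap: 0:d, 1:b
completions by unplaced set U, small U first (add the entries for U minus each lowest piece of U):
  |U|=1: {5}:1
  |U|=2: {3,5}:1  {4,5}:1
  |U|=3: {3,4,5}:2
  |U|=4: {2,3,4,5}:2
  start at 0(d): 2
  start at 1(b): 2
sum over floor = 4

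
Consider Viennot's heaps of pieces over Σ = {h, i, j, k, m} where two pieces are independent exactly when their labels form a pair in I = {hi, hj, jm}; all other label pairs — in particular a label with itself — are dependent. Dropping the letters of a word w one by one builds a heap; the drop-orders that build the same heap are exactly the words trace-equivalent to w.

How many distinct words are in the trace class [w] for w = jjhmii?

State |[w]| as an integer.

piece 0:j — minimal
piece 1:j rests on {0:j}
piece 2:h — minimal
piece 3:m rests on {2:h}
piece 4:i rests on {1:j, 3:m}
piece 5:i rests on {4:i}
minimal pieces: {0:j, 2:h}
ways to finish when only these pieces remain (= sum over removing one remaining piece with nothing left below it):
  1 left: {5}→1
  2 left: {4,5}→1
  3 left: {1,4,5}→1  {3,4,5}→1
  4 left: {0,1,4,5}→1  {1,3,4,5}→2  {2,3,4,5}→1
  placing 0:j first → 3 extensions
  placing 2:h first → 3 extensions
total linear extensions = 6

6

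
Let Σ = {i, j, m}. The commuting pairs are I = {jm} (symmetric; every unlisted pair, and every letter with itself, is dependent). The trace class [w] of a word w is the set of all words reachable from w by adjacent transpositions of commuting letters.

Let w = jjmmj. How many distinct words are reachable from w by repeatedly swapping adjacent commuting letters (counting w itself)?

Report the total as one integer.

piece 0:j — minimal
piece 1:j rests on {0:j}
piece 2:m — minimal
piece 3:m rests on {2:m}
piece 4:j rests on {1:j}
minimal pieces: {0:j, 2:m}
ways to finish when only these pieces remain (= sum over removing one remaining piece with nothing left below it):
  1 left: {3}→1  {4}→1
  2 left: {1,4}→1  {2,3}→1  {3,4}→2
  3 left: {0,1,4}→1  {1,3,4}→3  {2,3,4}→3
  placing 0:j first → 6 extensions
  placing 2:m first → 4 extensions
total linear extensions = 10

10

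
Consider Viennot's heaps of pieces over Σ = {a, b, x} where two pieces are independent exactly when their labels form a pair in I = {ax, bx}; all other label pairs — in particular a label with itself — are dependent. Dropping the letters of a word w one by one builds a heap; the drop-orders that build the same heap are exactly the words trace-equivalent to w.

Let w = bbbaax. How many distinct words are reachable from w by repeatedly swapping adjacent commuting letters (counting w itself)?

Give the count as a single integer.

piece 0:b — minimal
piece 1:b rests on {0:b}
piece 2:b rests on {1:b}
piece 3:a rests on {2:b}
piece 4:a rests on {3:a}
piece 5:x — minimal
minimal pieces: {0:b, 5:x}
ways to finish when only these pieces remain (= sum over removing one remaining piece with nothing left below it):
  1 left: {4}→1  {5}→1
  2 left: {3,4}→1  {4,5}→2
  3 left: {2,3,4}→1  {3,4,5}→3
  4 left: {1,2,3,4}→1  {2,3,4,5}→4
  placing 0:b first → 5 extensions
  placing 5:x first → 1 extensions
total linear extensions = 6

6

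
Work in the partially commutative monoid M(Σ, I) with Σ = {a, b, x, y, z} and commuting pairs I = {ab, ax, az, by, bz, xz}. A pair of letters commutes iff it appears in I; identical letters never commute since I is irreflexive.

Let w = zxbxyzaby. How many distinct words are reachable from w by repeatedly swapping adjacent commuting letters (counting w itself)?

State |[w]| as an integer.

42

#0=z has no predecessor
#1=x has no predecessor
#2=b depends on [1:x]
#3=x depends on [2:b]
#4=y depends on [0:z, 3:x]
#5=z depends on [4:y]
#6=a depends on [4:y]
#7=b depends on [3:x]
#8=y depends on [5:z, 6:a]
sources: [0:z, 1:x]
N(rest) = Σ N(rest − s) over sources s of rest; N(one piece) = 1:
  size 1 → [7]=1  [8]=1
  size 2 → [5,8]=1  [6,8]=1  [7,8]=2
  size 3 → [5,6,8]=2  [5,7,8]=3  [6,7,8]=3
  size 4 → [4,5,6,8]=2  [5,6,7,8]=8
  size 5 → [0,4,5,6,8]=2  [4,5,6,7,8]=10
  size 6 → [0,4,5,6,7,8]=12  [3,4,5,6,7,8]=10
  size 7 → [0,3,4,5,6,7,8]=22  [2,3,4,5,6,7,8]=10
  first=0(z) contributes 10
  first=1(x) contributes 32
|[w]| = 42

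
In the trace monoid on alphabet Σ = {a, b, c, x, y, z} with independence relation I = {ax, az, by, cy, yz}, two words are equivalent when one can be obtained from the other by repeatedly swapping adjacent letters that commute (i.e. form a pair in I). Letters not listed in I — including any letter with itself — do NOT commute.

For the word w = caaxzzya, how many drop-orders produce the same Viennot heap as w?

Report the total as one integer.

0(c) covers ∅
1(a) covers 0:c
2(a) covers 1:a
3(x) covers 0:c
4(z) covers 3:x
5(z) covers 4:z
6(y) covers 2:a, 3:x
7(a) covers 6:y
floor of heap: 0:c
completions by unplaced set U, small U first (add the entries for U minus each lowest piece of U):
  |U|=1: {5}:1  {7}:1
  |U|=2: {4,5}:1  {5,7}:2  {6,7}:1
  |U|=3: {2,6,7}:1  {4,5,7}:3  {5,6,7}:3
  |U|=4: {1,2,6,7}:1  {2,5,6,7}:4  {4,5,6,7}:6
  |U|=5: {1,2,5,6,7}:5  {2,4,5,6,7}:10  {3,4,5,6,7}:6
  |U|=6: {1,2,4,5,6,7}:15  {2,3,4,5,6,7}:16
  start at 0(c): 31

31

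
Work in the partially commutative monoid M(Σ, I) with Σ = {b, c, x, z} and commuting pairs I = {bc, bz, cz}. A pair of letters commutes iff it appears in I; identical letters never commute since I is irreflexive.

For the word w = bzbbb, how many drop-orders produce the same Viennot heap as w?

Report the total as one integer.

5

drop 0:b onto floor
drop 1:z onto floor
drop 2:b onto {0:b}
drop 3:b onto {2:b}
drop 4:b onto {3:b}
ground layer = {0:b, 1:z}
drop-orders for the pieces not yet dropped (sum over which currently-grounded one goes next):
  1 to go: {1} 1  {4} 1
  2 to go: {1,4} 2  {3,4} 1
  3 to go: {1,3,4} 3  {2,3,4} 1
  if 0:b drops first: 4 orders
  if 1:z drops first: 1 orders
heap linearizations: 5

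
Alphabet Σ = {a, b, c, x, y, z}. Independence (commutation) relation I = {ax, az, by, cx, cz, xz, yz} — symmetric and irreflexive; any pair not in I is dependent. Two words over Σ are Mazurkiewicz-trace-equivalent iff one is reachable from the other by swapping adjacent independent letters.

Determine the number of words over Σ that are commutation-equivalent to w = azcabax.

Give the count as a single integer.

drop 0:a onto floor
drop 1:z onto floor
drop 2:c onto {0:a}
drop 3:a onto {2:c}
drop 4:b onto {1:z, 3:a}
drop 5:a onto {4:b}
drop 6:x onto {4:b}
ground layer = {0:a, 1:z}
drop-orders for the pieces not yet dropped (sum over which currently-grounded one goes next):
  1 to go: {5} 1  {6} 1
  2 to go: {5,6} 2
  3 to go: {4,5,6} 2
  4 to go: {1,4,5,6} 2  {3,4,5,6} 2
  5 to go: {1,3,4,5,6} 4  {2,3,4,5,6} 2
  if 0:a drops first: 6 orders
  if 1:z drops first: 2 orders
heap linearizations: 8

8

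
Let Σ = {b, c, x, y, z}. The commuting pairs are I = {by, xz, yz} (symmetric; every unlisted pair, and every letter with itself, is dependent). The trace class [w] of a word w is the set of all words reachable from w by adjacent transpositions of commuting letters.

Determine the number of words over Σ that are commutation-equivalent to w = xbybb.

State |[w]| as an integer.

4

drop 0:x onto floor
drop 1:b onto {0:x}
drop 2:y onto {0:x}
drop 3:b onto {1:b}
drop 4:b onto {3:b}
ground layer = {0:x}
drop-orders for the pieces not yet dropped (sum over which currently-grounded one goes next):
  1 to go: {2} 1  {4} 1
  2 to go: {2,4} 2  {3,4} 1
  3 to go: {1,3,4} 1  {2,3,4} 3
  if 0:x drops first: 4 orders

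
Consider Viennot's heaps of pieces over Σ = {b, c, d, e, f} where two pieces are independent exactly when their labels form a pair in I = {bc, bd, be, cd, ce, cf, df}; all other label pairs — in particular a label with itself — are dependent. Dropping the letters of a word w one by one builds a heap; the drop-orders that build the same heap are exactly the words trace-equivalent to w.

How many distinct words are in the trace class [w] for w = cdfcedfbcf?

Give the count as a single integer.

960

0(c) covers ∅
1(d) covers ∅
2(f) covers ∅
3(c) covers 0:c
4(e) covers 1:d, 2:f
5(d) covers 4:e
6(f) covers 4:e
7(b) covers 6:f
8(c) covers 3:c
9(f) covers 7:b
floor of heap: 0:c, 1:d, 2:f
completions by unplaced set U, small U first (add the entries for U minus each lowest piece of U):
  |U|=1: {5}:1  {8}:1  {9}:1
  |U|=2: {3,8}:1  {5,8}:2  {5,9}:2  {7,9}:1  {8,9}:2
  |U|=3: {0,3,8}:1  {3,5,8}:3  {3,8,9}:3  {5,7,9}:3  {5,8,9}:6  {6,7,9}:1  {7,8,9}:3
  |U|=4: {0,3,5,8}:4  {0,3,8,9}:4  {3,5,8,9}:12  {3,7,8,9}:6  {5,6,7,9}:4  {5,7,8,9}:12  {6,7,8,9}:4
  |U|=5: {0,3,5,8,9}:20  {0,3,7,8,9}:10  {3,5,7,8,9}:30  {3,6,7,8,9}:10  {4,5,6,7,9}:4  {5,6,7,8,9}:20
  |U|=6: {0,3,5,7,8,9}:60  {0,3,6,7,8,9}:20  {1,4,5,6,7,9}:4  {2,4,5,6,7,9}:4  {3,5,6,7,8,9}:60  {4,5,6,7,8,9}:24
  |U|=7: {0,3,5,6,7,8,9}:140  {1,2,4,5,6,7,9}:8  {1,4,5,6,7,8,9}:28  {2,4,5,6,7,8,9}:28  {3,4,5,6,7,8,9}:84
  |U|=8: {0,3,4,5,6,7,8,9}:224  {1,2,4,5,6,7,8,9}:64  {1,3,4,5,6,7,8,9}:112  {2,3,4,5,6,7,8,9}:112
  start at 0(c): 288
  start at 1(d): 336
  start at 2(f): 336
sum over floor = 960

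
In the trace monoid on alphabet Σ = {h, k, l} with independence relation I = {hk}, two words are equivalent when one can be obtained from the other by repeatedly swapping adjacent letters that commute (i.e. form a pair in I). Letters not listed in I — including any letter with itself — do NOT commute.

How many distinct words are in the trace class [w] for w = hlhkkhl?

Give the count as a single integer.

drop 0:h onto floor
drop 1:l onto {0:h}
drop 2:h onto {1:l}
drop 3:k onto {1:l}
drop 4:k onto {3:k}
drop 5:h onto {2:h}
drop 6:l onto {4:k, 5:h}
ground layer = {0:h}
drop-orders for the pieces not yet dropped (sum over which currently-grounded one goes next):
  1 to go: {6} 1
  2 to go: {4,6} 1  {5,6} 1
  3 to go: {2,5,6} 1  {3,4,6} 1  {4,5,6} 2
  4 to go: {2,4,5,6} 3  {3,4,5,6} 3
  5 to go: {2,3,4,5,6} 6
  if 0:h drops first: 6 orders

6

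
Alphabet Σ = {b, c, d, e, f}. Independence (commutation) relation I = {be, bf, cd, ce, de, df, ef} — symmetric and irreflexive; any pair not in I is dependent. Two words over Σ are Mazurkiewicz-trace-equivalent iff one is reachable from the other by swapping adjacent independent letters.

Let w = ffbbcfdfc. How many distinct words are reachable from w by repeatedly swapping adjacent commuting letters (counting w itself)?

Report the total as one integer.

0(f) covers ∅
1(f) covers 0:f
2(b) covers ∅
3(b) covers 2:b
4(c) covers 1:f, 3:b
5(f) covers 4:c
6(d) covers 3:b
7(f) covers 5:f
8(c) covers 7:f
floor of heap: 0:f, 2:b
completions by unplaced set U, small U first (add the entries for U minus each lowest piece of U):
  |U|=1: {6}:1  {8}:1
  |U|=2: {6,8}:2  {7,8}:1
  |U|=3: {5,7,8}:1  {6,7,8}:3
  |U|=4: {4,5,7,8}:1  {5,6,7,8}:4
  |U|=5: {1,4,5,7,8}:1  {4,5,6,7,8}:5
  |U|=6: {0,1,4,5,7,8}:1  {1,4,5,6,7,8}:6  {3,4,5,6,7,8}:5
  |U|=7: {0,1,4,5,6,7,8}:7  {1,3,4,5,6,7,8}:11  {2,3,4,5,6,7,8}:5
  start at 0(f): 16
  start at 2(b): 18
sum over floor = 34

34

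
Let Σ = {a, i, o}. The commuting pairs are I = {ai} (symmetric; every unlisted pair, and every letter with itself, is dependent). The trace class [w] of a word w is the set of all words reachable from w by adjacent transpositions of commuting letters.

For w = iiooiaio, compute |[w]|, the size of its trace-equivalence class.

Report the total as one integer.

3

piece 0:i — minimal
piece 1:i rests on {0:i}
piece 2:o rests on {1:i}
piece 3:o rests on {2:o}
piece 4:i rests on {3:o}
piece 5:a rests on {3:o}
piece 6:i rests on {4:i}
piece 7:o rests on {5:a, 6:i}
minimal pieces: {0:i}
ways to finish when only these pieces remain (= sum over removing one remaining piece with nothing left below it):
  1 left: {7}→1
  2 left: {5,7}→1  {6,7}→1
  3 left: {4,6,7}→1  {5,6,7}→2
  4 left: {4,5,6,7}→3
  5 left: {3,4,5,6,7}→3
  6 left: {2,3,4,5,6,7}→3
  placing 0:i first → 3 extensions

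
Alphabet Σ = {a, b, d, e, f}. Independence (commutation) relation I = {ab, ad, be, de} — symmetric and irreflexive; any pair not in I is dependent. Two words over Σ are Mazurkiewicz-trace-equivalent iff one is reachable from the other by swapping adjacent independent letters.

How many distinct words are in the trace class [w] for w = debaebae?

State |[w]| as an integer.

0(d) covers ∅
1(e) covers ∅
2(b) covers 0:d
3(a) covers 1:e
4(e) covers 3:a
5(b) covers 2:b
6(a) covers 4:e
7(e) covers 6:a
floor of heap: 0:d, 1:e
completions by unplaced set U, small U first (add the entries for U minus each lowest piece of U):
  |U|=1: {5}:1  {7}:1
  |U|=2: {2,5}:1  {5,7}:2  {6,7}:1
  |U|=3: {0,2,5}:1  {2,5,7}:3  {4,6,7}:1  {5,6,7}:3
  |U|=4: {0,2,5,7}:4  {2,5,6,7}:6  {3,4,6,7}:1  {4,5,6,7}:4
  |U|=5: {0,2,5,6,7}:10  {1,3,4,6,7}:1  {2,4,5,6,7}:10  {3,4,5,6,7}:5
  |U|=6: {0,2,4,5,6,7}:20  {1,3,4,5,6,7}:6  {2,3,4,5,6,7}:15
  start at 0(d): 21
  start at 1(e): 35
sum over floor = 56

56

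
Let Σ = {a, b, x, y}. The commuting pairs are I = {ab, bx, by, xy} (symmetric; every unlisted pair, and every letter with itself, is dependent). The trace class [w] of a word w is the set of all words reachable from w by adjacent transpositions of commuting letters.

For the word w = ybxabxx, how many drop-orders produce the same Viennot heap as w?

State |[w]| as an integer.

42

piece 0:y — minimal
piece 1:b — minimal
piece 2:x — minimal
piece 3:a rests on {0:y, 2:x}
piece 4:b rests on {1:b}
piece 5:x rests on {3:a}
piece 6:x rests on {5:x}
minimal pieces: {0:y, 1:b, 2:x}
ways to finish when only these pieces remain (= sum over removing one remaining piece with nothing left below it):
  1 left: {4}→1  {6}→1
  2 left: {1,4}→1  {4,6}→2  {5,6}→1
  3 left: {1,4,6}→3  {3,5,6}→1  {4,5,6}→3
  4 left: {0,3,5,6}→1  {1,4,5,6}→6  {2,3,5,6}→1  {3,4,5,6}→4
  5 left: {0,2,3,5,6}→2  {0,3,4,5,6}→5  {1,3,4,5,6}→10  {2,3,4,5,6}→5
  placing 0:y first → 15 extensions
  placing 1:b first → 12 extensions
  placing 2:x first → 15 extensions
total linear extensions = 42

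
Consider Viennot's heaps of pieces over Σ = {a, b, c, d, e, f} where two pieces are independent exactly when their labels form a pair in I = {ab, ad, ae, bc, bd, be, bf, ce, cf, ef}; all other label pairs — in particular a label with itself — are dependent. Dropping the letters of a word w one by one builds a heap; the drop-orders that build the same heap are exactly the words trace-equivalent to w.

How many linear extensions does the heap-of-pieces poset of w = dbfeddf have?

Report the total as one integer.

14

piece 0:d — minimal
piece 1:b — minimal
piece 2:f rests on {0:d}
piece 3:e rests on {0:d}
piece 4:d rests on {2:f, 3:e}
piece 5:d rests on {4:d}
piece 6:f rests on {5:d}
minimal pieces: {0:d, 1:b}
ways to finish when only these pieces remain (= sum over removing one remaining piece with nothing left below it):
  1 left: {1}→1  {6}→1
  2 left: {1,6}→2  {5,6}→1
  3 left: {1,5,6}→3  {4,5,6}→1
  4 left: {1,4,5,6}→4  {2,4,5,6}→1  {3,4,5,6}→1
  5 left: {1,2,4,5,6}→5  {1,3,4,5,6}→5  {2,3,4,5,6}→2
  placing 0:d first → 12 extensions
  placing 1:b first → 2 extensions
total linear extensions = 14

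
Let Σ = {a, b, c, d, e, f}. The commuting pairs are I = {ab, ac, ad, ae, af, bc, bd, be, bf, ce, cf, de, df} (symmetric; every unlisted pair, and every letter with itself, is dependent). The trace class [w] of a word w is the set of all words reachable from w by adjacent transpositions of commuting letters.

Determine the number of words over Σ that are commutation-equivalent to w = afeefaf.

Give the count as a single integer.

piece 0:a — minimal
piece 1:f — minimal
piece 2:e rests on {1:f}
piece 3:e rests on {2:e}
piece 4:f rests on {3:e}
piece 5:a rests on {0:a}
piece 6:f rests on {4:f}
minimal pieces: {0:a, 1:f}
ways to finish when only these pieces remain (= sum over removing one remaining piece with nothing left below it):
  1 left: {5}→1  {6}→1
  2 left: {0,5}→1  {4,6}→1  {5,6}→2
  3 left: {0,5,6}→3  {3,4,6}→1  {4,5,6}→3
  4 left: {0,4,5,6}→6  {2,3,4,6}→1  {3,4,5,6}→4
  5 left: {0,3,4,5,6}→10  {1,2,3,4,6}→1  {2,3,4,5,6}→5
  placing 0:a first → 6 extensions
  placing 1:f first → 15 extensions
total linear extensions = 21

21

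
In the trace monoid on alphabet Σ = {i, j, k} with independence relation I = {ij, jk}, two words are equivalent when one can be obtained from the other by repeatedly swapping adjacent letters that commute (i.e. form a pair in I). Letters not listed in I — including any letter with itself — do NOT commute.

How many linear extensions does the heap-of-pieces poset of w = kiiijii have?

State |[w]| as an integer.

0(k) covers ∅
1(i) covers 0:k
2(i) covers 1:i
3(i) covers 2:i
4(j) covers ∅
5(i) covers 3:i
6(i) covers 5:i
floor of heap: 0:k, 4:j
completions by unplaced set U, small U first (add the entries for U minus each lowest piece of U):
  |U|=1: {4}:1  {6}:1
  |U|=2: {4,6}:2  {5,6}:1
  |U|=3: {3,5,6}:1  {4,5,6}:3
  |U|=4: {2,3,5,6}:1  {3,4,5,6}:4
  |U|=5: {1,2,3,5,6}:1  {2,3,4,5,6}:5
  start at 0(k): 6
  start at 4(j): 1
sum over floor = 7

7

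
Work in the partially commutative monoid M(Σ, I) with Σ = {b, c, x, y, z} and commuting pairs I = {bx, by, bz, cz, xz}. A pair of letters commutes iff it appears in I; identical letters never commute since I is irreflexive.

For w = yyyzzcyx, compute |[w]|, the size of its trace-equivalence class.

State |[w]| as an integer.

0(y) covers ∅
1(y) covers 0:y
2(y) covers 1:y
3(z) covers 2:y
4(z) covers 3:z
5(c) covers 2:y
6(y) covers 4:z, 5:c
7(x) covers 6:y
floor of heap: 0:y
completions by unplaced set U, small U first (add the entries for U minus each lowest piece of U):
  |U|=1: {7}:1
  |U|=2: {6,7}:1
  |U|=3: {4,6,7}:1  {5,6,7}:1
  |U|=4: {3,4,6,7}:1  {4,5,6,7}:2
  |U|=5: {3,4,5,6,7}:3
  |U|=6: {2,3,4,5,6,7}:3
  start at 0(y): 3

3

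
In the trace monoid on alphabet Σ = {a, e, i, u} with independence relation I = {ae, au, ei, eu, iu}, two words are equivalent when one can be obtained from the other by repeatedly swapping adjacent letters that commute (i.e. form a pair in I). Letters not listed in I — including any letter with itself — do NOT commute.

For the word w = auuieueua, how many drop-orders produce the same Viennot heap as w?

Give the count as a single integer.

piece 0:a — minimal
piece 1:u — minimal
piece 2:u rests on {1:u}
piece 3:i rests on {0:a}
piece 4:e — minimal
piece 5:u rests on {2:u}
piece 6:e rests on {4:e}
piece 7:u rests on {5:u}
piece 8:a rests on {3:i}
minimal pieces: {0:a, 1:u, 4:e}
ways to finish when only these pieces remain (= sum over removing one remaining piece with nothing left below it):
  1 left: {6}→1  {7}→1  {8}→1
  2 left: {3,8}→1  {4,6}→1  {5,7}→1  {6,7}→2  {6,8}→2  {7,8}→2
  3 left: {0,3,8}→1  {2,5,7}→1  {3,6,8}→3  {3,7,8}→3  {4,6,7}→3  {4,6,8}→3  {5,6,7}→3  {5,7,8}→3  {6,7,8}→6
  4 left: {0,3,6,8}→4  {0,3,7,8}→4  {1,2,5,7}→1  {2,5,6,7}→4  {2,5,7,8}→4  {3,4,6,8}→6  {3,5,7,8}→6  {3,6,7,8}→12  {4,5,6,7}→6  {4,6,7,8}→12  {5,6,7,8}→12
  5 left: {0,3,4,6,8}→10  {0,3,5,7,8}→10  {0,3,6,7,8}→20  {1,2,5,6,7}→5  {1,2,5,7,8}→5  {2,3,5,7,8}→10  {2,4,5,6,7}→10  {2,5,6,7,8}→20  {3,4,6,7,8}→30  {3,5,6,7,8}→30  {4,5,6,7,8}→30
  6 left: {0,2,3,5,7,8}→20  {0,3,4,6,7,8}→60  {0,3,5,6,7,8}→60  {1,2,3,5,7,8}→15  {1,2,4,5,6,7}→15  {1,2,5,6,7,8}→30  {2,3,5,6,7,8}→60  {2,4,5,6,7,8}→60  {3,4,5,6,7,8}→90
  7 left: {0,1,2,3,5,7,8}→35  {0,2,3,5,6,7,8}→140  {0,3,4,5,6,7,8}→210  {1,2,3,5,6,7,8}→105  {1,2,4,5,6,7,8}→105  {2,3,4,5,6,7,8}→210
  placing 0:a first → 420 extensions
  placing 1:u first → 560 extensions
  placing 4:e first → 280 extensions
total linear extensions = 1260

1260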